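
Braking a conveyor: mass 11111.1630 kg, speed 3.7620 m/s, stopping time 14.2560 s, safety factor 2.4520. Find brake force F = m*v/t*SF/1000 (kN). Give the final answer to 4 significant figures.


F = 11111.1630 * 3.7620 / 14.2560 * 2.4520 / 1000
F = 7.190 kN


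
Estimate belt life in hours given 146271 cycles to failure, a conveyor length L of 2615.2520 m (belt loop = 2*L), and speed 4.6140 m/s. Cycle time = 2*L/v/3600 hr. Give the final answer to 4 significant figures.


cycle_time = 2 * 2615.2520 / 4.6140 / 3600 = 0.314893 hr
life = 146271 * 0.314893 = 46060 hours


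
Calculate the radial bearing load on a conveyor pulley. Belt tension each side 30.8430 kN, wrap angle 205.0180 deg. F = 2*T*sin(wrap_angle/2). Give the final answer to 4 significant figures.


F = 2 * 30.8430 * sin(205.0180/2 deg)
F = 60.22 kN


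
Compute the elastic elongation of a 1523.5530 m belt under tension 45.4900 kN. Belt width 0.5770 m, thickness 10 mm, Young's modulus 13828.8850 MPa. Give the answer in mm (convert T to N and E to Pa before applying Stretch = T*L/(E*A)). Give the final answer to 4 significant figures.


A = 0.5770 * 0.01 = 0.00577 m^2
Stretch = 45.4900*1000 * 1523.5530 / (13828.8850e6 * 0.00577) * 1000
Stretch = 868.6 mm


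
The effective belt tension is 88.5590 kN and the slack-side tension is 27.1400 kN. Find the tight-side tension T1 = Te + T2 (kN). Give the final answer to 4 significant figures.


T1 = Te + T2 = 88.5590 + 27.1400
T1 = 115.7 kN


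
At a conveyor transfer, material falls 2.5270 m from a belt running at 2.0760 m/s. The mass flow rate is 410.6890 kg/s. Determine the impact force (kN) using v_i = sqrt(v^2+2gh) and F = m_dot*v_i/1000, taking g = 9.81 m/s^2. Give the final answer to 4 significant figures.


v_i = sqrt(2.0760^2 + 2*9.81*2.5270) = 7.34095 m/s
F = 410.6890 * 7.34095 / 1000
F = 3.015 kN


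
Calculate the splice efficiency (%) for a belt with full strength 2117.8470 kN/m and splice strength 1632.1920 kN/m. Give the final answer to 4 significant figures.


Eff = 1632.1920 / 2117.8470 * 100
Eff = 77.07 %


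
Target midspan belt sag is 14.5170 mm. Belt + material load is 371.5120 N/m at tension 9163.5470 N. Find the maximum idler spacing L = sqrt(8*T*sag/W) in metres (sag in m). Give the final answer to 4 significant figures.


sag = 14.5170/1000 = 0.014517 m
L = sqrt(8 * 9163.5470 * 0.014517 / 371.5120)
L = 1.693 m


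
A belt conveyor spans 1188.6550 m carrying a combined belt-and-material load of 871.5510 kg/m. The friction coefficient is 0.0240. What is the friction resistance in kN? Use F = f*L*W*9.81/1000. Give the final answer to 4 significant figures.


F = 0.0240 * 1188.6550 * 871.5510 * 9.81 / 1000
F = 243.9 kN


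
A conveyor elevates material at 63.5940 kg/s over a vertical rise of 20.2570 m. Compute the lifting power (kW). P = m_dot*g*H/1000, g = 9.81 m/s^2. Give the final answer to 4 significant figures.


P = 63.5940 * 9.81 * 20.2570 / 1000
P = 12.64 kW


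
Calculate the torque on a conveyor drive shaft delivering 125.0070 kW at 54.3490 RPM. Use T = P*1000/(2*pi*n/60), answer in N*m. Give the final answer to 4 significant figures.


omega = 2*pi*54.3490/60 = 5.69141 rad/s
T = 125.0070*1000 / 5.69141
T = 21960 N*m


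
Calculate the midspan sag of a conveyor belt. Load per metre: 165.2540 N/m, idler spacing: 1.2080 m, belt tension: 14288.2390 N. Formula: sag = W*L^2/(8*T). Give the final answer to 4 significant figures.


sag = 165.2540 * 1.2080^2 / (8 * 14288.2390)
sag = 0.002110 m


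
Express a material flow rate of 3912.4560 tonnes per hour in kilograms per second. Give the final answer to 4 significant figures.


m_dot = 3912.4560 * 1000 / 3600
m_dot = 1087 kg/s


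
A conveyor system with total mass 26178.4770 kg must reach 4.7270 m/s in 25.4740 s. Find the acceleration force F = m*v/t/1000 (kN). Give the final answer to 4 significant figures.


F = 26178.4770 * 4.7270 / 25.4740 / 1000
F = 4.858 kN


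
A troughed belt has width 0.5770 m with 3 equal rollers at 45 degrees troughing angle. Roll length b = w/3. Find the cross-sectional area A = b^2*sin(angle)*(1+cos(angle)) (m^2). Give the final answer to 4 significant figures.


b = 0.5770/3 = 0.192333 m
A = 0.192333^2 * sin(45 deg) * (1 + cos(45 deg))
A = 0.04465 m^2


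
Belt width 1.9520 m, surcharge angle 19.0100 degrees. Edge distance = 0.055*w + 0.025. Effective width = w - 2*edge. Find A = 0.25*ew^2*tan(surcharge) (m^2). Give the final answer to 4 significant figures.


edge = 0.055*1.9520 + 0.025 = 0.13236 m
ew = 1.9520 - 2*0.13236 = 1.68728 m
A = 0.25 * 1.68728^2 * tan(19.0100 deg)
A = 0.2452 m^2


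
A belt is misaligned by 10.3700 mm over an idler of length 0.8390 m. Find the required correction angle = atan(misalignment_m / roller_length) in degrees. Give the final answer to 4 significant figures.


misalign_m = 10.3700 / 1000 = 0.010370 m
angle = atan(0.010370 / 0.8390)
angle = 0.7081 deg


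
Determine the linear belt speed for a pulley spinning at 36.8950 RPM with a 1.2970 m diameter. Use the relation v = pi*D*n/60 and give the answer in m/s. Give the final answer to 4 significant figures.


v = pi * 1.2970 * 36.8950 / 60
v = 2.506 m/s


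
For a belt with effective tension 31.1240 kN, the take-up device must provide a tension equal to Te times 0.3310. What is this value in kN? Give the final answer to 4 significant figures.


T_tu = 31.1240 * 0.3310
T_tu = 10.30 kN


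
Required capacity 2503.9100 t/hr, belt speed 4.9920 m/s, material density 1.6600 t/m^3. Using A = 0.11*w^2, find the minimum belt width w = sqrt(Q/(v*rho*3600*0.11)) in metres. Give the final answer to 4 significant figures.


A_req = 2503.9100 / (4.9920 * 1.6600 * 3600) = 0.0839332 m^2
w = sqrt(0.0839332 / 0.11)
w = 0.8735 m


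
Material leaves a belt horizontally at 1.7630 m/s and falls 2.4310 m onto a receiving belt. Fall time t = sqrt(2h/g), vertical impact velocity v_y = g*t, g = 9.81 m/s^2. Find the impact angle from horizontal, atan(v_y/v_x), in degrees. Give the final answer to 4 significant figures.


t = sqrt(2*2.4310/9.81) = 0.704001 s
v_y = 9.81 * 0.704001 = 6.90625 m/s
angle = atan(6.90625 / 1.7630) = 75.68 deg


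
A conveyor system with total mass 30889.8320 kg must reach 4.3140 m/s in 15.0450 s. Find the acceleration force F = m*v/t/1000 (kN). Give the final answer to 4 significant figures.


F = 30889.8320 * 4.3140 / 15.0450 / 1000
F = 8.857 kN


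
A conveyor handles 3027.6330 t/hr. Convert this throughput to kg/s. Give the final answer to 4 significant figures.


m_dot = 3027.6330 * 1000 / 3600
m_dot = 841.0 kg/s


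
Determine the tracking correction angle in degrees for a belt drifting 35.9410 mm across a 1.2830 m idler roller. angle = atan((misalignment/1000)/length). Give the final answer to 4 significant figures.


misalign_m = 35.9410 / 1000 = 0.035941 m
angle = atan(0.035941 / 1.2830)
angle = 1.605 deg


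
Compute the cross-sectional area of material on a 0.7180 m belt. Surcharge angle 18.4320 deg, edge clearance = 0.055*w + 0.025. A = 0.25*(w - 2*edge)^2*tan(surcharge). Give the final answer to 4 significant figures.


edge = 0.055*0.7180 + 0.025 = 0.06449 m
ew = 0.7180 - 2*0.06449 = 0.58902 m
A = 0.25 * 0.58902^2 * tan(18.4320 deg)
A = 0.02891 m^2


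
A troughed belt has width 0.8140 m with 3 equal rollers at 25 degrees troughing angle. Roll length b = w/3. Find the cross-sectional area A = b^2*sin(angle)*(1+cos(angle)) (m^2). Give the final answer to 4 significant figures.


b = 0.8140/3 = 0.271333 m
A = 0.271333^2 * sin(25 deg) * (1 + cos(25 deg))
A = 0.05931 m^2


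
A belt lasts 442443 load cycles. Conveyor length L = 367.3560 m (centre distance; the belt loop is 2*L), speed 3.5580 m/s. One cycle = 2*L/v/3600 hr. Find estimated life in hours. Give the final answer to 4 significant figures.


cycle_time = 2 * 367.3560 / 3.5580 / 3600 = 0.0573599 hr
life = 442443 * 0.0573599 = 25380 hours


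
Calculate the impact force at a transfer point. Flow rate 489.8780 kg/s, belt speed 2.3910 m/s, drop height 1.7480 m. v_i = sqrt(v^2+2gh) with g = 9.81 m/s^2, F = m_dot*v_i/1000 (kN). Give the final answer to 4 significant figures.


v_i = sqrt(2.3910^2 + 2*9.81*1.7480) = 6.32555 m/s
F = 489.8780 * 6.32555 / 1000
F = 3.099 kN


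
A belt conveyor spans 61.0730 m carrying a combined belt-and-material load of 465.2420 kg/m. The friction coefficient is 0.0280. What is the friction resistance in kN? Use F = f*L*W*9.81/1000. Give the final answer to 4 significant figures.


F = 0.0280 * 61.0730 * 465.2420 * 9.81 / 1000
F = 7.805 kN


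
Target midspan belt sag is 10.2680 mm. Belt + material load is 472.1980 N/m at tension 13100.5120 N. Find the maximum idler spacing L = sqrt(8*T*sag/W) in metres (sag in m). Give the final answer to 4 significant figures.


sag = 10.2680/1000 = 0.010268 m
L = sqrt(8 * 13100.5120 * 0.010268 / 472.1980)
L = 1.510 m


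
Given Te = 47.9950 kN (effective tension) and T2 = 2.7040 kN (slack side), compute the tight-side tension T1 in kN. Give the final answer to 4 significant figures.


T1 = Te + T2 = 47.9950 + 2.7040
T1 = 50.70 kN


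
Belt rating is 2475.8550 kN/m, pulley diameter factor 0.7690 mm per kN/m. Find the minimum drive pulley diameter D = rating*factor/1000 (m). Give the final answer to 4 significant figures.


D = 2475.8550 * 0.7690 / 1000
D = 1.904 m


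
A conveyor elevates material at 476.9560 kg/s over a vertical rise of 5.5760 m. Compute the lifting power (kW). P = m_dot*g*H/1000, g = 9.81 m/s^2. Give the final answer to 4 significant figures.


P = 476.9560 * 9.81 * 5.5760 / 1000
P = 26.09 kW


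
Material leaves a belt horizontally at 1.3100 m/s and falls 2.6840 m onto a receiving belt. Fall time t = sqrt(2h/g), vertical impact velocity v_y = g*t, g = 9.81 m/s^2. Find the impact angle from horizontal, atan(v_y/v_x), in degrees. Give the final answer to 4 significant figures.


t = sqrt(2*2.6840/9.81) = 0.739727 s
v_y = 9.81 * 0.739727 = 7.25672 m/s
angle = atan(7.25672 / 1.3100) = 79.77 deg


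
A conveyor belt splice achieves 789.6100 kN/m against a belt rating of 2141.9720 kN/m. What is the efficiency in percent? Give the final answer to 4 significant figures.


Eff = 789.6100 / 2141.9720 * 100
Eff = 36.86 %


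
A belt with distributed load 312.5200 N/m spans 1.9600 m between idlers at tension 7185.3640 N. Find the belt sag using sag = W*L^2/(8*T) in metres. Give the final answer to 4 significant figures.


sag = 312.5200 * 1.9600^2 / (8 * 7185.3640)
sag = 0.02089 m


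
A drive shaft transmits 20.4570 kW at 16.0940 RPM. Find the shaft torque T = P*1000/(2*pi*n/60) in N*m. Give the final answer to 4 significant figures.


omega = 2*pi*16.0940/60 = 1.68536 rad/s
T = 20.4570*1000 / 1.68536
T = 12140 N*m


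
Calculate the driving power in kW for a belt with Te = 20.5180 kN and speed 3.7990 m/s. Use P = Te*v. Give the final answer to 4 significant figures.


P = Te * v = 20.5180 * 3.7990
P = 77.95 kW


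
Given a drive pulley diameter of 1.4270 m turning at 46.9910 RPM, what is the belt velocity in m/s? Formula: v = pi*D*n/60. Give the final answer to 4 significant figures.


v = pi * 1.4270 * 46.9910 / 60
v = 3.511 m/s


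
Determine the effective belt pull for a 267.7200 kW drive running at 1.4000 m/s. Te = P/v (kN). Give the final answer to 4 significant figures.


Te = P / v = 267.7200 / 1.4000
Te = 191.2 kN


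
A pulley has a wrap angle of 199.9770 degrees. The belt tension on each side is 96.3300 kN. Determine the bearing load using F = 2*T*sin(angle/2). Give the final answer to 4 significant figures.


F = 2 * 96.3300 * sin(199.9770/2 deg)
F = 189.7 kN


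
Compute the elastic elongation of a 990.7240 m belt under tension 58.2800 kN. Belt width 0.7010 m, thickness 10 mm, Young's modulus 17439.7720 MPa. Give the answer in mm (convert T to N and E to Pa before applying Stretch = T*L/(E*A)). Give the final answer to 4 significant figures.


A = 0.7010 * 0.01 = 0.00701 m^2
Stretch = 58.2800*1000 * 990.7240 / (17439.7720e6 * 0.00701) * 1000
Stretch = 472.3 mm


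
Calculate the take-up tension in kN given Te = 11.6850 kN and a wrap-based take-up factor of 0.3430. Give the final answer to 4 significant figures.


T_tu = 11.6850 * 0.3430
T_tu = 4.008 kN


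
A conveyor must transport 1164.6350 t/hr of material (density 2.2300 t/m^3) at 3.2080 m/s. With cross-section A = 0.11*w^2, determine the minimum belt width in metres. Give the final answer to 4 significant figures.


A_req = 1164.6350 / (3.2080 * 2.2300 * 3600) = 0.0452218 m^2
w = sqrt(0.0452218 / 0.11)
w = 0.6412 m


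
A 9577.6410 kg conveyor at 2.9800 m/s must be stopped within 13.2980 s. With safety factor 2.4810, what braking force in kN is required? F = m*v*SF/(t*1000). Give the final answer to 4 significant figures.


F = 9577.6410 * 2.9800 / 13.2980 * 2.4810 / 1000
F = 5.325 kN


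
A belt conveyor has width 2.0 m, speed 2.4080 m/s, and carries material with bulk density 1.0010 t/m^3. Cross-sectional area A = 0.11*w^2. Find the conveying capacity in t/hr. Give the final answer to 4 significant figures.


A = 0.11 * 2.0^2 = 0.44 m^2
C = 0.44 * 2.4080 * 1.0010 * 3600
C = 3818 t/hr


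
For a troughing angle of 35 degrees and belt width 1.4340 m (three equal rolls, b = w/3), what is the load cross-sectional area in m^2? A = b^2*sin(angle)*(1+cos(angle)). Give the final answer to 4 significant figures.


b = 1.4340/3 = 0.478 m
A = 0.478^2 * sin(35 deg) * (1 + cos(35 deg))
A = 0.2384 m^2


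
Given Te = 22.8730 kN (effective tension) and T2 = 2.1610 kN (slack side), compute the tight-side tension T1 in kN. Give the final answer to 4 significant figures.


T1 = Te + T2 = 22.8730 + 2.1610
T1 = 25.03 kN


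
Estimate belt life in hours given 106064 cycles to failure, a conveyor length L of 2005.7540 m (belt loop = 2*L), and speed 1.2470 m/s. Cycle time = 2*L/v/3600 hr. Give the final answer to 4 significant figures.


cycle_time = 2 * 2005.7540 / 1.2470 / 3600 = 0.893591 hr
life = 106064 * 0.893591 = 94780 hours


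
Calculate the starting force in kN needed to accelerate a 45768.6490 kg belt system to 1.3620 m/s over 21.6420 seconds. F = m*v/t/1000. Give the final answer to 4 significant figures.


F = 45768.6490 * 1.3620 / 21.6420 / 1000
F = 2.880 kN


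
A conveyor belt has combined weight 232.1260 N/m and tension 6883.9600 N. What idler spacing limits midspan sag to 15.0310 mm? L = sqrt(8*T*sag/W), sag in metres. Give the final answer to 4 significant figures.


sag = 15.0310/1000 = 0.015031 m
L = sqrt(8 * 6883.9600 * 0.015031 / 232.1260)
L = 1.888 m


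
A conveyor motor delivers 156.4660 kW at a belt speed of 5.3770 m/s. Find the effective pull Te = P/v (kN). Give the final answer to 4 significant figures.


Te = P / v = 156.4660 / 5.3770
Te = 29.10 kN


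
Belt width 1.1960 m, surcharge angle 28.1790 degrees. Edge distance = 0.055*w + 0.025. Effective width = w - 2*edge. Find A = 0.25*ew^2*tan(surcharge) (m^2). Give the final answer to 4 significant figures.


edge = 0.055*1.1960 + 0.025 = 0.09078 m
ew = 1.1960 - 2*0.09078 = 1.01444 m
A = 0.25 * 1.01444^2 * tan(28.1790 deg)
A = 0.1378 m^2


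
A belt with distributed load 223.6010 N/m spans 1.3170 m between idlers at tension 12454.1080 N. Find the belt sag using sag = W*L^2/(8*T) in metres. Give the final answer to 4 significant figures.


sag = 223.6010 * 1.3170^2 / (8 * 12454.1080)
sag = 0.003893 m


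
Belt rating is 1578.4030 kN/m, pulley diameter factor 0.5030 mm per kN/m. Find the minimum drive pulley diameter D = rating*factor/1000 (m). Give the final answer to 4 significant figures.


D = 1578.4030 * 0.5030 / 1000
D = 0.7939 m


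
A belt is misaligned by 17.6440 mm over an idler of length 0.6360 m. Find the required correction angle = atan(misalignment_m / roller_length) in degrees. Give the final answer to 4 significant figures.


misalign_m = 17.6440 / 1000 = 0.017644 m
angle = atan(0.017644 / 0.6360)
angle = 1.589 deg


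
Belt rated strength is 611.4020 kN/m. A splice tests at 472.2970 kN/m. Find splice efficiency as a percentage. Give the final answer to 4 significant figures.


Eff = 472.2970 / 611.4020 * 100
Eff = 77.25 %


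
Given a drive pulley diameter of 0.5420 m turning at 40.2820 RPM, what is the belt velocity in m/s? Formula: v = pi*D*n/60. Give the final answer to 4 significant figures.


v = pi * 0.5420 * 40.2820 / 60
v = 1.143 m/s


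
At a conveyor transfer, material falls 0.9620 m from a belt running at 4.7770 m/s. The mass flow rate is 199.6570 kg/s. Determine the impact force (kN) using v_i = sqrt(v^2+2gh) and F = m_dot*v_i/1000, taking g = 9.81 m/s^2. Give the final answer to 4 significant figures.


v_i = sqrt(4.7770^2 + 2*9.81*0.9620) = 6.4571 m/s
F = 199.6570 * 6.4571 / 1000
F = 1.289 kN


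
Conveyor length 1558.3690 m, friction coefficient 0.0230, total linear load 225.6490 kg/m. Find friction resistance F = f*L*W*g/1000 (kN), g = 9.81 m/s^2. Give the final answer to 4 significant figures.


F = 0.0230 * 1558.3690 * 225.6490 * 9.81 / 1000
F = 79.34 kN


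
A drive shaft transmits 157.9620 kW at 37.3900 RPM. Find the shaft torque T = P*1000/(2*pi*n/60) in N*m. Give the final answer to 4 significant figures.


omega = 2*pi*37.3900/60 = 3.91547 rad/s
T = 157.9620*1000 / 3.91547
T = 40340 N*m


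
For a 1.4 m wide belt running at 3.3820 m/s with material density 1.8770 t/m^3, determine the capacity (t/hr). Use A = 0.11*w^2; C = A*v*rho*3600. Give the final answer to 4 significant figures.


A = 0.11 * 1.4^2 = 0.2156 m^2
C = 0.2156 * 3.3820 * 1.8770 * 3600
C = 4927 t/hr


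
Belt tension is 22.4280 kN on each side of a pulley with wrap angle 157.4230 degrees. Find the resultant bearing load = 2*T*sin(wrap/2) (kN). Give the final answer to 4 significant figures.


F = 2 * 22.4280 * sin(157.4230/2 deg)
F = 43.99 kN


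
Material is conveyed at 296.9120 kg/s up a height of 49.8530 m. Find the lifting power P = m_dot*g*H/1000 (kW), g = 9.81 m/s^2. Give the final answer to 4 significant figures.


P = 296.9120 * 9.81 * 49.8530 / 1000
P = 145.2 kW


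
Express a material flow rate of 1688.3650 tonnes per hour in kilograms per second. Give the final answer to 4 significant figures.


m_dot = 1688.3650 * 1000 / 3600
m_dot = 469.0 kg/s


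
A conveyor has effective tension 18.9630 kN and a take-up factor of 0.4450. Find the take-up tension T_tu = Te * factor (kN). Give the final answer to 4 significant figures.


T_tu = 18.9630 * 0.4450
T_tu = 8.439 kN


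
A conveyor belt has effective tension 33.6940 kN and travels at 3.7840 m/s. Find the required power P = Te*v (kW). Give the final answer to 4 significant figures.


P = Te * v = 33.6940 * 3.7840
P = 127.5 kW


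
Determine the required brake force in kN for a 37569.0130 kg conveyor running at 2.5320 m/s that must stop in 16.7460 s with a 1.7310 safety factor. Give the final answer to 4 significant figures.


F = 37569.0130 * 2.5320 / 16.7460 * 1.7310 / 1000
F = 9.833 kN


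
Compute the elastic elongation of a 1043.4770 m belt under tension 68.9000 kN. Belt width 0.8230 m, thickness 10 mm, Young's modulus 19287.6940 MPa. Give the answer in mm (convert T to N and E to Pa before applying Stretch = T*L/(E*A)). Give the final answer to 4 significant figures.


A = 0.8230 * 0.01 = 0.00823 m^2
Stretch = 68.9000*1000 * 1043.4770 / (19287.6940e6 * 0.00823) * 1000
Stretch = 452.9 mm


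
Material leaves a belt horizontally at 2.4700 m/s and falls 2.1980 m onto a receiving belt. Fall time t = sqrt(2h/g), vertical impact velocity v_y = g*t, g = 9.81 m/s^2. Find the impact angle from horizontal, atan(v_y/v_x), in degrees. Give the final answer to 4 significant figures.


t = sqrt(2*2.1980/9.81) = 0.669413 s
v_y = 9.81 * 0.669413 = 6.56694 m/s
angle = atan(6.56694 / 2.4700) = 69.39 deg


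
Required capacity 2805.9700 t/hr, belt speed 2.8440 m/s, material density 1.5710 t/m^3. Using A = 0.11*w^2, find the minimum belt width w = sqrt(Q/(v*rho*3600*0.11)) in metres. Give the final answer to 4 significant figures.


A_req = 2805.9700 / (2.8440 * 1.5710 * 3600) = 0.174452 m^2
w = sqrt(0.174452 / 0.11)
w = 1.259 m


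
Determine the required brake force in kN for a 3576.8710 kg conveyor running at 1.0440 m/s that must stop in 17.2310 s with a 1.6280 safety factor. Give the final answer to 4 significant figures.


F = 3576.8710 * 1.0440 / 17.2310 * 1.6280 / 1000
F = 0.3528 kN


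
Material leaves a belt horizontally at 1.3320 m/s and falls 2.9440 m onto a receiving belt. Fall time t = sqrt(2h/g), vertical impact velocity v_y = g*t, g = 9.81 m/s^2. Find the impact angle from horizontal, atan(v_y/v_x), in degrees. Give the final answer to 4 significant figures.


t = sqrt(2*2.9440/9.81) = 0.774728 s
v_y = 9.81 * 0.774728 = 7.60008 m/s
angle = atan(7.60008 / 1.3320) = 80.06 deg


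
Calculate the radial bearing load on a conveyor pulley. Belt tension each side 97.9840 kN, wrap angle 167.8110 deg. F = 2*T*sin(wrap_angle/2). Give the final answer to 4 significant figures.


F = 2 * 97.9840 * sin(167.8110/2 deg)
F = 194.9 kN


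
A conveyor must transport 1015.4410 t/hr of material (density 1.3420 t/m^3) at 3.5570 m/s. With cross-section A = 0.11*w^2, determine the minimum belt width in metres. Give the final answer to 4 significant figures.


A_req = 1015.4410 / (3.5570 * 1.3420 * 3600) = 0.0590902 m^2
w = sqrt(0.0590902 / 0.11)
w = 0.7329 m


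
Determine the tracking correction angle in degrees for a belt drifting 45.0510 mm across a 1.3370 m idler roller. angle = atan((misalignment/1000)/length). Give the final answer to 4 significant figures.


misalign_m = 45.0510 / 1000 = 0.045051 m
angle = atan(0.045051 / 1.3370)
angle = 1.930 deg


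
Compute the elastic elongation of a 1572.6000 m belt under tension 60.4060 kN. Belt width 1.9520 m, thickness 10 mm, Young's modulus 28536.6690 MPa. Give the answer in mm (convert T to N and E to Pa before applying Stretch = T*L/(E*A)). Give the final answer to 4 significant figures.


A = 1.9520 * 0.01 = 0.01952 m^2
Stretch = 60.4060*1000 * 1572.6000 / (28536.6690e6 * 0.01952) * 1000
Stretch = 170.5 mm


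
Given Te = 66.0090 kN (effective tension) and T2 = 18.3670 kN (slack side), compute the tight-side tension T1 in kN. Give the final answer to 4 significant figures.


T1 = Te + T2 = 66.0090 + 18.3670
T1 = 84.38 kN


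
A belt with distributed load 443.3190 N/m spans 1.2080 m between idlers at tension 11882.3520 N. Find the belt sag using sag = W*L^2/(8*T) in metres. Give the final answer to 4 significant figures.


sag = 443.3190 * 1.2080^2 / (8 * 11882.3520)
sag = 0.006805 m


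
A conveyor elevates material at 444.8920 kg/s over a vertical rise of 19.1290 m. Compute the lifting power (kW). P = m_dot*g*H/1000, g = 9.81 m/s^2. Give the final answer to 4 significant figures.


P = 444.8920 * 9.81 * 19.1290 / 1000
P = 83.49 kW


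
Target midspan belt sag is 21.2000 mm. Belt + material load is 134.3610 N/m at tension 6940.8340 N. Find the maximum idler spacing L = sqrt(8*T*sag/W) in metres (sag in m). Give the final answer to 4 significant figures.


sag = 21.2000/1000 = 0.021200 m
L = sqrt(8 * 6940.8340 * 0.021200 / 134.3610)
L = 2.960 m


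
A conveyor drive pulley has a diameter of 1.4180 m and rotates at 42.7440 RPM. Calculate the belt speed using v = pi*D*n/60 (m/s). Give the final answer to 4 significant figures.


v = pi * 1.4180 * 42.7440 / 60
v = 3.174 m/s


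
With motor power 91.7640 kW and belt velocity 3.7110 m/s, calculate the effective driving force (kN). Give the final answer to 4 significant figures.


Te = P / v = 91.7640 / 3.7110
Te = 24.73 kN


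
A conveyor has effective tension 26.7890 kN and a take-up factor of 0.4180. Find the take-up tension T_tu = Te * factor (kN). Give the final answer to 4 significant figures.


T_tu = 26.7890 * 0.4180
T_tu = 11.20 kN


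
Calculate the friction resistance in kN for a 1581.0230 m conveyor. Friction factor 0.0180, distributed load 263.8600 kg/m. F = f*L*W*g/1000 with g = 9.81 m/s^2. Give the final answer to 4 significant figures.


F = 0.0180 * 1581.0230 * 263.8600 * 9.81 / 1000
F = 73.66 kN


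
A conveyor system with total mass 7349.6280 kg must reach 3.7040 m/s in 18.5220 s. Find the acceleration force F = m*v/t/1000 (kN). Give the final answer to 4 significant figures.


F = 7349.6280 * 3.7040 / 18.5220 / 1000
F = 1.470 kN


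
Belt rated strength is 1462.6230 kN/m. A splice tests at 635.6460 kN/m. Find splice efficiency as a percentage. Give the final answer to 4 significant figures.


Eff = 635.6460 / 1462.6230 * 100
Eff = 43.46 %


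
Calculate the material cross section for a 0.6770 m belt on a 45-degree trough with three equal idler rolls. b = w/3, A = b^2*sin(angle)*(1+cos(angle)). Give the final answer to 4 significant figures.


b = 0.6770/3 = 0.225667 m
A = 0.225667^2 * sin(45 deg) * (1 + cos(45 deg))
A = 0.06147 m^2


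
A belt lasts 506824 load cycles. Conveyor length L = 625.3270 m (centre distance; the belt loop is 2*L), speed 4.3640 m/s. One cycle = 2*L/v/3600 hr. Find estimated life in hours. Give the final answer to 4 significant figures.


cycle_time = 2 * 625.3270 / 4.3640 / 3600 = 0.0796068 hr
life = 506824 * 0.0796068 = 40350 hours


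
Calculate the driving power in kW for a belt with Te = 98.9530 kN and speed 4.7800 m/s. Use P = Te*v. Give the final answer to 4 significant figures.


P = Te * v = 98.9530 * 4.7800
P = 473.0 kW


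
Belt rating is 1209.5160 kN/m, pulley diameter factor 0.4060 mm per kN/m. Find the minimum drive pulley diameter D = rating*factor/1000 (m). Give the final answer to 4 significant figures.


D = 1209.5160 * 0.4060 / 1000
D = 0.4911 m


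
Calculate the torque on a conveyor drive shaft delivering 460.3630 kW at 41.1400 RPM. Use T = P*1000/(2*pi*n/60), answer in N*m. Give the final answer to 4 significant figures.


omega = 2*pi*41.1400/60 = 4.30817 rad/s
T = 460.3630*1000 / 4.30817
T = 106900 N*m


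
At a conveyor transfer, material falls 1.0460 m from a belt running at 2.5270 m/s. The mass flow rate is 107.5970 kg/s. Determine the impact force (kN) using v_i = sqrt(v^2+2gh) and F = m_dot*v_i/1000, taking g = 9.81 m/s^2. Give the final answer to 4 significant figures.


v_i = sqrt(2.5270^2 + 2*9.81*1.0460) = 5.18732 m/s
F = 107.5970 * 5.18732 / 1000
F = 0.5581 kN


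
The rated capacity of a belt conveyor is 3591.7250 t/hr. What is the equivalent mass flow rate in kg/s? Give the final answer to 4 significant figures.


m_dot = 3591.7250 * 1000 / 3600
m_dot = 997.7 kg/s


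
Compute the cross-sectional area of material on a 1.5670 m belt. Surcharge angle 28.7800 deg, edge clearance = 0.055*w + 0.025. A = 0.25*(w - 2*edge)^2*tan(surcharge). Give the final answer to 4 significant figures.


edge = 0.055*1.5670 + 0.025 = 0.111185 m
ew = 1.5670 - 2*0.111185 = 1.34463 m
A = 0.25 * 1.34463^2 * tan(28.7800 deg)
A = 0.2483 m^2


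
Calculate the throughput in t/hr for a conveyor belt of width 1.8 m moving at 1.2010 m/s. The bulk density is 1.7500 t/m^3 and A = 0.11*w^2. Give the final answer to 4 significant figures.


A = 0.11 * 1.8^2 = 0.3564 m^2
C = 0.3564 * 1.2010 * 1.7500 * 3600
C = 2697 t/hr


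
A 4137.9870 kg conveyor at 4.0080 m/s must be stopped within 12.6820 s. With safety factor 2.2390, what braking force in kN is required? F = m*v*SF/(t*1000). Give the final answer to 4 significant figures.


F = 4137.9870 * 4.0080 / 12.6820 * 2.2390 / 1000
F = 2.928 kN


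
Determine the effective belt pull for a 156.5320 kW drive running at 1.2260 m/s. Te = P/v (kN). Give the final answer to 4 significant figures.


Te = P / v = 156.5320 / 1.2260
Te = 127.7 kN


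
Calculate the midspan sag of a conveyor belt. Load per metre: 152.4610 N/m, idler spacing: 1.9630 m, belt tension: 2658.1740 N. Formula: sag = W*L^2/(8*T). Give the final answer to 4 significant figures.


sag = 152.4610 * 1.9630^2 / (8 * 2658.1740)
sag = 0.02763 m


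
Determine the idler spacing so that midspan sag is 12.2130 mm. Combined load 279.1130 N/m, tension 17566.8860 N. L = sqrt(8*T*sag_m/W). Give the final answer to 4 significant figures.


sag = 12.2130/1000 = 0.012213 m
L = sqrt(8 * 17566.8860 * 0.012213 / 279.1130)
L = 2.480 m


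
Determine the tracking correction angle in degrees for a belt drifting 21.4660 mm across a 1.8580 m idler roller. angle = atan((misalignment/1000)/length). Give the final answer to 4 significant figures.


misalign_m = 21.4660 / 1000 = 0.021466 m
angle = atan(0.021466 / 1.8580)
angle = 0.6619 deg


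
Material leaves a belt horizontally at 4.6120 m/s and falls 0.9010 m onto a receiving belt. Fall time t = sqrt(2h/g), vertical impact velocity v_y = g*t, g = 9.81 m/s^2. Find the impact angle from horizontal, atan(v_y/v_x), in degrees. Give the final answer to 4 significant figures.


t = sqrt(2*0.9010/9.81) = 0.428591 s
v_y = 9.81 * 0.428591 = 4.20448 m/s
angle = atan(4.20448 / 4.6120) = 42.35 deg


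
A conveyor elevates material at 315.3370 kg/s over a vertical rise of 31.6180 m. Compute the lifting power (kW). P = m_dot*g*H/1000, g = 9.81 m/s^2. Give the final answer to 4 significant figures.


P = 315.3370 * 9.81 * 31.6180 / 1000
P = 97.81 kW


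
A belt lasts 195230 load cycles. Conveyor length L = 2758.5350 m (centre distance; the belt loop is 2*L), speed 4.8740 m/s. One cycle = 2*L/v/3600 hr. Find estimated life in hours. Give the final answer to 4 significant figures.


cycle_time = 2 * 2758.5350 / 4.8740 / 3600 = 0.314427 hr
life = 195230 * 0.314427 = 61390 hours


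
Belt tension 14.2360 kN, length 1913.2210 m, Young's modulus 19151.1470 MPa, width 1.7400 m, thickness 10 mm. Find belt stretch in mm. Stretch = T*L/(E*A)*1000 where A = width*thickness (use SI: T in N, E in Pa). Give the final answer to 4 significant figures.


A = 1.7400 * 0.01 = 0.01740 m^2
Stretch = 14.2360*1000 * 1913.2210 / (19151.1470e6 * 0.01740) * 1000
Stretch = 81.74 mm


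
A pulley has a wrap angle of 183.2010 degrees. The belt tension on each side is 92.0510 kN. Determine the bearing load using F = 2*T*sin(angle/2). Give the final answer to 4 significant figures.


F = 2 * 92.0510 * sin(183.2010/2 deg)
F = 184.0 kN


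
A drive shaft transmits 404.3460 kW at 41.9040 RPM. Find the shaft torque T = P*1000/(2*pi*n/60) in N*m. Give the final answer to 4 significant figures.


omega = 2*pi*41.9040/60 = 4.38818 rad/s
T = 404.3460*1000 / 4.38818
T = 92140 N*m


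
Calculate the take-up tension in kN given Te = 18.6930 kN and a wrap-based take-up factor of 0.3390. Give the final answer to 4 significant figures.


T_tu = 18.6930 * 0.3390
T_tu = 6.337 kN


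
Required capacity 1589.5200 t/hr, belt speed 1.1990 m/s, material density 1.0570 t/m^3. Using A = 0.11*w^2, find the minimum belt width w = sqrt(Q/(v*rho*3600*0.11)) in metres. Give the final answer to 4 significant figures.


A_req = 1589.5200 / (1.1990 * 1.0570 * 3600) = 0.348393 m^2
w = sqrt(0.348393 / 0.11)
w = 1.780 m


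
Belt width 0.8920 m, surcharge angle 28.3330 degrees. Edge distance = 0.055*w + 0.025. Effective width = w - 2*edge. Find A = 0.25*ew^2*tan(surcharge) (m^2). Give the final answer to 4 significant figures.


edge = 0.055*0.8920 + 0.025 = 0.07406 m
ew = 0.8920 - 2*0.07406 = 0.74388 m
A = 0.25 * 0.74388^2 * tan(28.3330 deg)
A = 0.07459 m^2


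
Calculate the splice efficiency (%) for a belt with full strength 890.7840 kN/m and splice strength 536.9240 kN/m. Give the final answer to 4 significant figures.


Eff = 536.9240 / 890.7840 * 100
Eff = 60.28 %


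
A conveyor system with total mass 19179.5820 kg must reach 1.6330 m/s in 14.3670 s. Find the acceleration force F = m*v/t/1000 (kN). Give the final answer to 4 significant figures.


F = 19179.5820 * 1.6330 / 14.3670 / 1000
F = 2.180 kN


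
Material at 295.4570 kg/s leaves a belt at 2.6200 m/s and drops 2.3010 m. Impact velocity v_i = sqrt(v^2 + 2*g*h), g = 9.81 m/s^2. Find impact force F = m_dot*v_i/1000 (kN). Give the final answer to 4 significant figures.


v_i = sqrt(2.6200^2 + 2*9.81*2.3010) = 7.2118 m/s
F = 295.4570 * 7.2118 / 1000
F = 2.131 kN


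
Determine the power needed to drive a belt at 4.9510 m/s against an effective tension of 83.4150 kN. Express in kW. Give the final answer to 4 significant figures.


P = Te * v = 83.4150 * 4.9510
P = 413.0 kW


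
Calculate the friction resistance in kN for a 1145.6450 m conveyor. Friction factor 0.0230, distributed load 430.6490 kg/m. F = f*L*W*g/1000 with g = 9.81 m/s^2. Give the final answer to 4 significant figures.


F = 0.0230 * 1145.6450 * 430.6490 * 9.81 / 1000
F = 111.3 kN


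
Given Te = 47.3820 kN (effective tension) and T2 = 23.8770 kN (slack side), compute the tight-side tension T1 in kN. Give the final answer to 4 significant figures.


T1 = Te + T2 = 47.3820 + 23.8770
T1 = 71.26 kN


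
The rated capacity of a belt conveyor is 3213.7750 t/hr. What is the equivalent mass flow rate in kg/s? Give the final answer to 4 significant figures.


m_dot = 3213.7750 * 1000 / 3600
m_dot = 892.7 kg/s


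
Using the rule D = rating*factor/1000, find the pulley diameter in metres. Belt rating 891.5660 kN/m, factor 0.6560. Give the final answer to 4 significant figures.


D = 891.5660 * 0.6560 / 1000
D = 0.5849 m


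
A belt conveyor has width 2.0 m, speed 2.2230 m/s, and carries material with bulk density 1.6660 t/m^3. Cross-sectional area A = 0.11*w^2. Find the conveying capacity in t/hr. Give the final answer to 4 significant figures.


A = 0.11 * 2.0^2 = 0.44 m^2
C = 0.44 * 2.2230 * 1.6660 * 3600
C = 5866 t/hr


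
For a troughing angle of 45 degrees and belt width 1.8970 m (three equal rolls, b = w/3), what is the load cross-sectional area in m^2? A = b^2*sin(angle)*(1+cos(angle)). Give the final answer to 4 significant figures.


b = 1.8970/3 = 0.632333 m
A = 0.632333^2 * sin(45 deg) * (1 + cos(45 deg))
A = 0.4827 m^2


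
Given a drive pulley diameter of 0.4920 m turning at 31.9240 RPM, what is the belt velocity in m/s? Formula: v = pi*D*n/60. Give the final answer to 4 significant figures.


v = pi * 0.4920 * 31.9240 / 60
v = 0.8224 m/s


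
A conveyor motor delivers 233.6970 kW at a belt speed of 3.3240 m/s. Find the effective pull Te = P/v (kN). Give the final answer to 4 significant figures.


Te = P / v = 233.6970 / 3.3240
Te = 70.31 kN


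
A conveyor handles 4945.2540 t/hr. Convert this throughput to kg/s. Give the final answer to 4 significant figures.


m_dot = 4945.2540 * 1000 / 3600
m_dot = 1374 kg/s


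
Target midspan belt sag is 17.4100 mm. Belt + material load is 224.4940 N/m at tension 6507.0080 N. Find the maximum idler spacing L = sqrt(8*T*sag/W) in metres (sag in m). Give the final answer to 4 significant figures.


sag = 17.4100/1000 = 0.017410 m
L = sqrt(8 * 6507.0080 * 0.017410 / 224.4940)
L = 2.009 m


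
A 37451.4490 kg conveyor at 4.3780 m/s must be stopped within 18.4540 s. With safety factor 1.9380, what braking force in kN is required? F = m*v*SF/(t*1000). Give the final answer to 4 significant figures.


F = 37451.4490 * 4.3780 / 18.4540 * 1.9380 / 1000
F = 17.22 kN


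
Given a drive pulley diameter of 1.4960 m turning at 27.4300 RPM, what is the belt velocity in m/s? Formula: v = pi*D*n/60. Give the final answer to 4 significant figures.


v = pi * 1.4960 * 27.4300 / 60
v = 2.149 m/s


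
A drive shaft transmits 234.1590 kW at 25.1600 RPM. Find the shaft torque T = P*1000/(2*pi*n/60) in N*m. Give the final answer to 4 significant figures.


omega = 2*pi*25.1600/60 = 2.63475 rad/s
T = 234.1590*1000 / 2.63475
T = 88870 N*m


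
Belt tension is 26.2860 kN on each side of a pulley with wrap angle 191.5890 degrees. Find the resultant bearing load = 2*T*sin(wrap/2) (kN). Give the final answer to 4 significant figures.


F = 2 * 26.2860 * sin(191.5890/2 deg)
F = 52.30 kN


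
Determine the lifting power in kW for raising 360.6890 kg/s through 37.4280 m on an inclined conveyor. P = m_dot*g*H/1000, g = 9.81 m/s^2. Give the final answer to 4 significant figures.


P = 360.6890 * 9.81 * 37.4280 / 1000
P = 132.4 kW


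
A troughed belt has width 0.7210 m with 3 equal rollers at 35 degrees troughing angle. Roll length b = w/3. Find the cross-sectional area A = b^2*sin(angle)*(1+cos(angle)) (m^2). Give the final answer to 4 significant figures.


b = 0.7210/3 = 0.240333 m
A = 0.240333^2 * sin(35 deg) * (1 + cos(35 deg))
A = 0.06027 m^2


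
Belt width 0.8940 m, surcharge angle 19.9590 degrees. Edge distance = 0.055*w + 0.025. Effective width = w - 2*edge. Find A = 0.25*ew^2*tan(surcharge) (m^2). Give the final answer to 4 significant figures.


edge = 0.055*0.8940 + 0.025 = 0.07417 m
ew = 0.8940 - 2*0.07417 = 0.74566 m
A = 0.25 * 0.74566^2 * tan(19.9590 deg)
A = 0.05048 m^2


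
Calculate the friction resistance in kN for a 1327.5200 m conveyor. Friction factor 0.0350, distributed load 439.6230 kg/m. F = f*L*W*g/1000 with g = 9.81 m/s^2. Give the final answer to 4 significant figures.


F = 0.0350 * 1327.5200 * 439.6230 * 9.81 / 1000
F = 200.4 kN


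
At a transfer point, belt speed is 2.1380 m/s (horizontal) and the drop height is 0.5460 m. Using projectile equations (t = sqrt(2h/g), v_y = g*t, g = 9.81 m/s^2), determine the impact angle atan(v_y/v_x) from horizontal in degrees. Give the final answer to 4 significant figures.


t = sqrt(2*0.5460/9.81) = 0.333639 s
v_y = 9.81 * 0.333639 = 3.273 m/s
angle = atan(3.273 / 2.1380) = 56.85 deg


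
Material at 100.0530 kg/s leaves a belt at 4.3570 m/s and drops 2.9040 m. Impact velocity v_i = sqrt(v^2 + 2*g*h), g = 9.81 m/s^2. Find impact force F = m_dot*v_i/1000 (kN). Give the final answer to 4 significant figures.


v_i = sqrt(4.3570^2 + 2*9.81*2.9040) = 8.7155 m/s
F = 100.0530 * 8.7155 / 1000
F = 0.8720 kN


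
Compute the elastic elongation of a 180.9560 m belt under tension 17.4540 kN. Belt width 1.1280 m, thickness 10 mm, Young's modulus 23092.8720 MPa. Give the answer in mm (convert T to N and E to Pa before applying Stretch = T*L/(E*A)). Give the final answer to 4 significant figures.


A = 1.1280 * 0.01 = 0.01128 m^2
Stretch = 17.4540*1000 * 180.9560 / (23092.8720e6 * 0.01128) * 1000
Stretch = 12.12 mm


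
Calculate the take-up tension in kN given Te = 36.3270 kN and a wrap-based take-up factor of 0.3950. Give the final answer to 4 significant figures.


T_tu = 36.3270 * 0.3950
T_tu = 14.35 kN


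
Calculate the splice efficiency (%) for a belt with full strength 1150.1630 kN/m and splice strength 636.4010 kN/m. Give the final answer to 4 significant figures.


Eff = 636.4010 / 1150.1630 * 100
Eff = 55.33 %


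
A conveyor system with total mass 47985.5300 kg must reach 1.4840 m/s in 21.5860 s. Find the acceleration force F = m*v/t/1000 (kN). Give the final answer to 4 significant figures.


F = 47985.5300 * 1.4840 / 21.5860 / 1000
F = 3.299 kN


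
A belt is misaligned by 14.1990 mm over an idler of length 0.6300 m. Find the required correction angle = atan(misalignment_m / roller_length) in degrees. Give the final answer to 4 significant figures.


misalign_m = 14.1990 / 1000 = 0.014199 m
angle = atan(0.014199 / 0.6300)
angle = 1.291 deg


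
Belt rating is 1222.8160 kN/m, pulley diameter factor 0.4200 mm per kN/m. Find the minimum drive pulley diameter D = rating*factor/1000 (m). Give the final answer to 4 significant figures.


D = 1222.8160 * 0.4200 / 1000
D = 0.5136 m


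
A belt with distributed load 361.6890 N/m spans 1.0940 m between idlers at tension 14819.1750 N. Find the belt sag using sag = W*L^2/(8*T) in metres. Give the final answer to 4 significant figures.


sag = 361.6890 * 1.0940^2 / (8 * 14819.1750)
sag = 0.003651 m
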